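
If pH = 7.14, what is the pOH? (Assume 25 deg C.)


At 25 deg C, pH + pOH = 14.
pOH = 14 - pH = 14 - 7.14
pOH = 6.86:

6.86


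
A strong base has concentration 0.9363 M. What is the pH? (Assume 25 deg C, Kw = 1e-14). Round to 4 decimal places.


A strong base dissociates completely, so [OH-] equals the given concentration.
pOH = -log10([OH-]) = -log10(0.9363) = 0.028585
pH = 14 - pOH = 14 - 0.028585
pH = 13.971415, rounded to 4 dp:

13.9714


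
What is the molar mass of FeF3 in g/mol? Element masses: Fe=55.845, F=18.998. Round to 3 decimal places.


M = sum(count * atomic_mass) over atoms.
M = 1*55.845 + 3*18.998
M = 55.845 + 56.994
M = 112.839 g/mol, rounded to 3 dp:

112.839 g/mol


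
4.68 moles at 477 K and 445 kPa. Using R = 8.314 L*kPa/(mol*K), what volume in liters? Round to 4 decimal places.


PV = nRT, solve for V = nRT / P.
nRT = 4.68 * 8.314 * 477 = 18559.841
V = 18559.841 / 445
V = 41.70750787 L, rounded to 4 dp:

41.7075 L


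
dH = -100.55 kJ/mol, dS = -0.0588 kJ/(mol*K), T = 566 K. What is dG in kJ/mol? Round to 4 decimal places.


Gibbs: dG = dH - T*dS (consistent units, dS already in kJ/(mol*K)).
T*dS = 566 * -0.0588 = -33.2808
dG = -100.55 - (-33.2808)
dG = -67.2692 kJ/mol, rounded to 4 dp:

-67.2692 kJ/mol


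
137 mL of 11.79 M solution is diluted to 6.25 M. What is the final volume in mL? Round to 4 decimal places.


Dilution: M1*V1 = M2*V2, solve for V2.
V2 = M1*V1 / M2
V2 = 11.79 * 137 / 6.25
V2 = 1615.23 / 6.25
V2 = 258.4368 mL, rounded to 4 dp:

258.4368 mL


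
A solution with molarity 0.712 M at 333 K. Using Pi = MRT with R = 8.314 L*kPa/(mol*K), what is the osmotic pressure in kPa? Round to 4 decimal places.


Osmotic pressure (van't Hoff): Pi = M*R*T.
RT = 8.314 * 333 = 2768.562
Pi = 0.712 * 2768.562
Pi = 1971.216144 kPa, rounded to 4 dp:

1971.2161 kPa


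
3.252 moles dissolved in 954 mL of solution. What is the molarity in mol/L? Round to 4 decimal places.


Convert volume to liters: V_L = V_mL / 1000.
V_L = 954 / 1000 = 0.954 L
M = n / V_L = 3.252 / 0.954
M = 3.40880503 mol/L, rounded to 4 dp:

3.4088 mol/L


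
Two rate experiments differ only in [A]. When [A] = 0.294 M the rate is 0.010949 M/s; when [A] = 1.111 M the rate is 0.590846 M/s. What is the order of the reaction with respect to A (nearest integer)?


Rate is proportional to [A]^n, so rate2/rate1 = ([A]2/[A]1)^n. Take logs to solve for n.
rate2/rate1 = 0.590846 / 0.010949 = 53.9635
[A]2/[A]1 = 1.111 / 0.294 = 3.7789
n = ln(53.9635) / ln(3.7789) = 3.0
Nearest integer order:

3


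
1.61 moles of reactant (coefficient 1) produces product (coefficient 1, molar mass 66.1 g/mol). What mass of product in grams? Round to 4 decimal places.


Use the coefficient ratio to convert reactant moles to product moles, then multiply by the product's molar mass.
moles_P = moles_R * (coeff_P / coeff_R) = 1.61 * (1/1) = 1.61
mass_P = moles_P * M_P = 1.61 * 66.1
mass_P = 106.421 g, rounded to 4 dp:

106.4210 g


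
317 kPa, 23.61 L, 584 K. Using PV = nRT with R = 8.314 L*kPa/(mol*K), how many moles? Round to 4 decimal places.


PV = nRT, solve for n = PV / (RT).
PV = 317 * 23.61 = 7484.37
RT = 8.314 * 584 = 4855.376
n = 7484.37 / 4855.376
n = 1.54146043 mol, rounded to 4 dp:

1.5415 mol


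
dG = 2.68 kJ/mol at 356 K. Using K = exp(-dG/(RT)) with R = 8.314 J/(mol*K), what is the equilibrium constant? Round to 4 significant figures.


dG is in kJ/mol; multiply by 1000 to match R in J/(mol*K).
RT = 8.314 * 356 = 2959.784 J/mol
exponent = -dG*1000 / (RT) = -(2.68*1000) / 2959.784 = -0.90547148
K = exp(-0.90547148)
K = 0.4043512, rounded to 4 significant figures:

0.4044


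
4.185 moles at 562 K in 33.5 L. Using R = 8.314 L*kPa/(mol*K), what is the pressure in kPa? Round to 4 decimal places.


PV = nRT, solve for P = nRT / V.
nRT = 4.185 * 8.314 * 562 = 19554.2786
P = 19554.2786 / 33.5
P = 583.70980896 kPa, rounded to 4 dp:

583.7098 kPa


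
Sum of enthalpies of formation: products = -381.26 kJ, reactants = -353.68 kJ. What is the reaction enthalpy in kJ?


dH_rxn = sum(dH_f products) - sum(dH_f reactants)
dH_rxn = -381.26 - (-353.68)
dH_rxn = -27.58 kJ:

-27.58 kJ


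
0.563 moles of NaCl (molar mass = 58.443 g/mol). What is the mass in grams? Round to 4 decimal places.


mass = n * M
mass = 0.563 * 58.443
mass = 32.903409 g, rounded to 4 dp:

32.9034 g


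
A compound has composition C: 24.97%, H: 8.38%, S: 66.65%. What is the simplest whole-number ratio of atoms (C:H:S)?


Assume 100 g of compound, divide each mass% by atomic mass to get moles, then normalize by the smallest to get a raw atom ratio.
Moles per 100 g: C: 24.97/12.011 = 2.0789, H: 8.38/1.008 = 8.3135, S: 66.65/32.065 = 2.0786
Raw ratio (divide by min = 2.0786): C: 1.0, H: 4.0, S: 1.0
Multiply by 1 to clear fractions: C: 1.0 ~= 1, H: 4.0 ~= 4, S: 1.0 ~= 1
Reduce by GCD to get the simplest whole-number ratio:

1:4:1


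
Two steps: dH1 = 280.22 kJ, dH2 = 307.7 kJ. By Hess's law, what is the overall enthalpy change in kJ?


Hess's law: enthalpy is a state function, so add the step enthalpies.
dH_total = dH1 + dH2 = 280.22 + (307.7)
dH_total = 587.92 kJ:

587.92 kJ


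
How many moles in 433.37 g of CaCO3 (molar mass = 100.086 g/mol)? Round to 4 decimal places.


n = mass / M
n = 433.37 / 100.086
n = 4.32997622 mol, rounded to 4 dp:

4.3300 mol


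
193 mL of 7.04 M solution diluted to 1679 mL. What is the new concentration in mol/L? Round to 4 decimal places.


Dilution: M1*V1 = M2*V2, solve for M2.
M2 = M1*V1 / V2
M2 = 7.04 * 193 / 1679
M2 = 1358.72 / 1679
M2 = 0.8092436 mol/L, rounded to 4 dp:

0.8092 mol/L


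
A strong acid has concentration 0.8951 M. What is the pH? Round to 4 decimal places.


A strong acid dissociates completely, so [H+] equals the given concentration.
pH = -log10([H+]) = -log10(0.8951)
pH = 0.04812844, rounded to 4 dp:

0.0481


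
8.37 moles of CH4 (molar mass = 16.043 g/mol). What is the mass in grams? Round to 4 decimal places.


mass = n * M
mass = 8.37 * 16.043
mass = 134.27991 g, rounded to 4 dp:

134.2799 g


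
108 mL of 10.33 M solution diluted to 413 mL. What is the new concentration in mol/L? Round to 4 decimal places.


Dilution: M1*V1 = M2*V2, solve for M2.
M2 = M1*V1 / V2
M2 = 10.33 * 108 / 413
M2 = 1115.64 / 413
M2 = 2.70130751 mol/L, rounded to 4 dp:

2.7013 mol/L


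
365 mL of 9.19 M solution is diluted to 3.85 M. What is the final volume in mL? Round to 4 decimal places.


Dilution: M1*V1 = M2*V2, solve for V2.
V2 = M1*V1 / M2
V2 = 9.19 * 365 / 3.85
V2 = 3354.35 / 3.85
V2 = 871.25974026 mL, rounded to 4 dp:

871.2597 mL


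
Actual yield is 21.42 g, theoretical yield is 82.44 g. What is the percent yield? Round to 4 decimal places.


% yield = 100 * actual / theoretical
% yield = 100 * 21.42 / 82.44
% yield = 25.98253275 %, rounded to 4 dp:

25.9825 %


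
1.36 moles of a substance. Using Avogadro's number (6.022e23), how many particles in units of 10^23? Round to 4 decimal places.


N = n * NA, then divide by 1e23 for the requested units.
N / 1e23 = n * 6.022
N / 1e23 = 1.36 * 6.022
N / 1e23 = 8.18992, rounded to 4 dp:

8.1899


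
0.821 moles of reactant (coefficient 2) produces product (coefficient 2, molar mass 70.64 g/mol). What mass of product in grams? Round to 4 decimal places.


Use the coefficient ratio to convert reactant moles to product moles, then multiply by the product's molar mass.
moles_P = moles_R * (coeff_P / coeff_R) = 0.821 * (2/2) = 0.821
mass_P = moles_P * M_P = 0.821 * 70.64
mass_P = 57.99544 g, rounded to 4 dp:

57.9954 g


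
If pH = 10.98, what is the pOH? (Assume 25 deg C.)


At 25 deg C, pH + pOH = 14.
pOH = 14 - pH = 14 - 10.98
pOH = 3.02:

3.02


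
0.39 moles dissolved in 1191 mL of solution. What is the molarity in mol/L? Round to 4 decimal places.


Convert volume to liters: V_L = V_mL / 1000.
V_L = 1191 / 1000 = 1.191 L
M = n / V_L = 0.39 / 1.191
M = 0.32745592 mol/L, rounded to 4 dp:

0.3275 mol/L


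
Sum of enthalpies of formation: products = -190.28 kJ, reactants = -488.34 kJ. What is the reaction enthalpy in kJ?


dH_rxn = sum(dH_f products) - sum(dH_f reactants)
dH_rxn = -190.28 - (-488.34)
dH_rxn = 298.06 kJ:

298.06 kJ


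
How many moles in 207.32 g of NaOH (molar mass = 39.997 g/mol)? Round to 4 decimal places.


n = mass / M
n = 207.32 / 39.997
n = 5.18338875 mol, rounded to 4 dp:

5.1834 mol


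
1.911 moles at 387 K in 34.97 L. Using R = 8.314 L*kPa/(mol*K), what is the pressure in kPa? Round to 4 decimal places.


PV = nRT, solve for P = nRT / V.
nRT = 1.911 * 8.314 * 387 = 6148.6769
P = 6148.6769 / 34.97
P = 175.82719188 kPa, rounded to 4 dp:

175.8272 kPa


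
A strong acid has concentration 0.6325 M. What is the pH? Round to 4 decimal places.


A strong acid dissociates completely, so [H+] equals the given concentration.
pH = -log10([H+]) = -log10(0.6325)
pH = 0.19893947, rounded to 4 dp:

0.1989


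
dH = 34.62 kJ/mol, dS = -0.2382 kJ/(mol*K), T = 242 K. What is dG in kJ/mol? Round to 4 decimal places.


Gibbs: dG = dH - T*dS (consistent units, dS already in kJ/(mol*K)).
T*dS = 242 * -0.2382 = -57.6444
dG = 34.62 - (-57.6444)
dG = 92.2644 kJ/mol, rounded to 4 dp:

92.2644 kJ/mol


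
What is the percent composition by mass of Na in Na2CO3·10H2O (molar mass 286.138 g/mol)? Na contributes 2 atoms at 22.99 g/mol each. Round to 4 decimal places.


pct = 100 * (n_elem * M_elem) / M_total
mass_contribution = 2 * 22.99 = 45.98 g/mol
pct = 100 * 45.98 / 286.138
pct = 16.06916942 %, rounded to 4 dp:

16.0692 %


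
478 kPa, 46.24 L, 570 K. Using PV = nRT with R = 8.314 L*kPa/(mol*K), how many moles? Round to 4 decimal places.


PV = nRT, solve for n = PV / (RT).
PV = 478 * 46.24 = 22102.72
RT = 8.314 * 570 = 4738.98
n = 22102.72 / 4738.98
n = 4.66402475 mol, rounded to 4 dp:

4.6640 mol


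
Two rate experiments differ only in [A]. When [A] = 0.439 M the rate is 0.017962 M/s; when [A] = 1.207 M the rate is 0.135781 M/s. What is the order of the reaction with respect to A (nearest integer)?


Rate is proportional to [A]^n, so rate2/rate1 = ([A]2/[A]1)^n. Take logs to solve for n.
rate2/rate1 = 0.135781 / 0.017962 = 7.5593
[A]2/[A]1 = 1.207 / 0.439 = 2.7494
n = ln(7.5593) / ln(2.7494) = 2.0
Nearest integer order:

2


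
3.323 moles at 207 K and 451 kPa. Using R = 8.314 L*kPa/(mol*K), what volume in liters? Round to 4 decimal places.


PV = nRT, solve for V = nRT / P.
nRT = 3.323 * 8.314 * 207 = 5718.8764
V = 5718.8764 / 451
V = 12.68043548 L, rounded to 4 dp:

12.6804 L


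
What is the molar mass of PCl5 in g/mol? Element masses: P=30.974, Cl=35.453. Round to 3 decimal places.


M = sum(count * atomic_mass) over atoms.
M = 1*30.974 + 5*35.453
M = 30.974 + 177.265
M = 208.239 g/mol, rounded to 3 dp:

208.239 g/mol


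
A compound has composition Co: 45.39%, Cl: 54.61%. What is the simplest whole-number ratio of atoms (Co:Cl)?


Assume 100 g of compound, divide each mass% by atomic mass to get moles, then normalize by the smallest to get a raw atom ratio.
Moles per 100 g: Co: 45.39/58.933 = 0.7702, Cl: 54.61/35.453 = 1.5403
Raw ratio (divide by min = 0.7702): Co: 1.0, Cl: 2.0
Multiply by 1 to clear fractions: Co: 1.0 ~= 1, Cl: 2.0 ~= 2
Reduce by GCD to get the simplest whole-number ratio:

1:2


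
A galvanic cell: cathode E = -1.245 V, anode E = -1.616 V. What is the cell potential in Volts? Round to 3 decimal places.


Standard cell potential: E_cell = E_cathode - E_anode.
E_cell = -1.245 - (-1.616)
E_cell = 0.371 V, rounded to 3 dp:

0.371 V


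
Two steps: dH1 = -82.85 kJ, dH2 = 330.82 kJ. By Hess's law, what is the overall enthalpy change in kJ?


Hess's law: enthalpy is a state function, so add the step enthalpies.
dH_total = dH1 + dH2 = -82.85 + (330.82)
dH_total = 247.97 kJ:

247.97 kJ


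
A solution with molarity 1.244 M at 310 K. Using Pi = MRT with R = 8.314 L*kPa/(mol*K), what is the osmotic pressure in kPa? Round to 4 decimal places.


Osmotic pressure (van't Hoff): Pi = M*R*T.
RT = 8.314 * 310 = 2577.34
Pi = 1.244 * 2577.34
Pi = 3206.21096 kPa, rounded to 4 dp:

3206.2110 kPa


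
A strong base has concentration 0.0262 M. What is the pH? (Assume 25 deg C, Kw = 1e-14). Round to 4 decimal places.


A strong base dissociates completely, so [OH-] equals the given concentration.
pOH = -log10([OH-]) = -log10(0.0262) = 1.581699
pH = 14 - pOH = 14 - 1.581699
pH = 12.418301, rounded to 4 dp:

12.4183


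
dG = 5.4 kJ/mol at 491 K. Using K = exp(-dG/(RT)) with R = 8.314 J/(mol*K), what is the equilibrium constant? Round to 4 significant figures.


dG is in kJ/mol; multiply by 1000 to match R in J/(mol*K).
RT = 8.314 * 491 = 4082.174 J/mol
exponent = -dG*1000 / (RT) = -(5.4*1000) / 4082.174 = -1.32282455
K = exp(-1.32282455)
K = 0.26638183, rounded to 4 significant figures:

0.2664


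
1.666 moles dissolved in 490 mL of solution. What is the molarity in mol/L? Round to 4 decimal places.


Convert volume to liters: V_L = V_mL / 1000.
V_L = 490 / 1000 = 0.49 L
M = n / V_L = 1.666 / 0.49
M = 3.4 mol/L, rounded to 4 dp:

3.4000 mol/L


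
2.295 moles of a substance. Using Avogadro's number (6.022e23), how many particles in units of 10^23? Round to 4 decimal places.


N = n * NA, then divide by 1e23 for the requested units.
N / 1e23 = n * 6.022
N / 1e23 = 2.295 * 6.022
N / 1e23 = 13.82049, rounded to 4 dp:

13.8205


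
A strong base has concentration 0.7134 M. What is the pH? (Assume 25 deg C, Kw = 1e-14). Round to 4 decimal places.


A strong base dissociates completely, so [OH-] equals the given concentration.
pOH = -log10([OH-]) = -log10(0.7134) = 0.146667
pH = 14 - pOH = 14 - 0.146667
pH = 13.853333, rounded to 4 dp:

13.8533


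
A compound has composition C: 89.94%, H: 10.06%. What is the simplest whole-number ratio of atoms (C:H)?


Assume 100 g of compound, divide each mass% by atomic mass to get moles, then normalize by the smallest to get a raw atom ratio.
Moles per 100 g: C: 89.94/12.011 = 7.4881, H: 10.06/1.008 = 9.9802
Raw ratio (divide by min = 7.4881): C: 1.0, H: 1.333
Multiply by 3 to clear fractions: C: 3.0 ~= 3, H: 3.998 ~= 4
Reduce by GCD to get the simplest whole-number ratio:

3:4


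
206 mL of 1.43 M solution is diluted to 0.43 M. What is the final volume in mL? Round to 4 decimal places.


Dilution: M1*V1 = M2*V2, solve for V2.
V2 = M1*V1 / M2
V2 = 1.43 * 206 / 0.43
V2 = 294.58 / 0.43
V2 = 685.06976744 mL, rounded to 4 dp:

685.0698 mL


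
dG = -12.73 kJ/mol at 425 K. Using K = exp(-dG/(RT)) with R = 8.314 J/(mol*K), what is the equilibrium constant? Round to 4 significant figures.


dG is in kJ/mol; multiply by 1000 to match R in J/(mol*K).
RT = 8.314 * 425 = 3533.45 J/mol
exponent = -dG*1000 / (RT) = -(-12.73*1000) / 3533.45 = 3.60271123
K = exp(3.60271123)
K = 36.697595, rounded to 4 significant figures:

36.70


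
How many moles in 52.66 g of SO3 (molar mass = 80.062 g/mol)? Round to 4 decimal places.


n = mass / M
n = 52.66 / 80.062
n = 0.65774025 mol, rounded to 4 dp:

0.6577 mol


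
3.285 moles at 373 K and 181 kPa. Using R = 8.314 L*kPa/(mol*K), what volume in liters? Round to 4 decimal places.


PV = nRT, solve for V = nRT / P.
nRT = 3.285 * 8.314 * 373 = 10187.1858
V = 10187.1858 / 181
V = 56.28279448 L, rounded to 4 dp:

56.2828 L


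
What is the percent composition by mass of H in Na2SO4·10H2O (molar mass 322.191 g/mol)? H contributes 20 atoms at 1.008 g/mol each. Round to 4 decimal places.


pct = 100 * (n_elem * M_elem) / M_total
mass_contribution = 20 * 1.008 = 20.16 g/mol
pct = 100 * 20.16 / 322.191
pct = 6.25715802 %, rounded to 4 dp:

6.2572 %


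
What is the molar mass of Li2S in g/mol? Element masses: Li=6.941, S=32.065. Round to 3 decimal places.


M = sum(count * atomic_mass) over atoms.
M = 2*6.941 + 1*32.065
M = 13.882 + 32.065
M = 45.947 g/mol, rounded to 3 dp:

45.947 g/mol


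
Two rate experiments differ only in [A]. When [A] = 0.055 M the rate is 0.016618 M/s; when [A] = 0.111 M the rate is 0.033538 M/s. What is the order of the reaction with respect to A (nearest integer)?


Rate is proportional to [A]^n, so rate2/rate1 = ([A]2/[A]1)^n. Take logs to solve for n.
rate2/rate1 = 0.033538 / 0.016618 = 2.0182
[A]2/[A]1 = 0.111 / 0.055 = 2.0182
n = ln(2.0182) / ln(2.0182) = 1.0
Nearest integer order:

1


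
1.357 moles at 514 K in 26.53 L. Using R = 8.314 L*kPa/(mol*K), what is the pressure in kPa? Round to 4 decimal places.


PV = nRT, solve for P = nRT / V.
nRT = 1.357 * 8.314 * 514 = 5798.9984
P = 5798.9984 / 26.53
P = 218.58267622 kPa, rounded to 4 dp:

218.5827 kPa


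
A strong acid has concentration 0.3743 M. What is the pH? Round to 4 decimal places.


A strong acid dissociates completely, so [H+] equals the given concentration.
pH = -log10([H+]) = -log10(0.3743)
pH = 0.42678017, rounded to 4 dp:

0.4268


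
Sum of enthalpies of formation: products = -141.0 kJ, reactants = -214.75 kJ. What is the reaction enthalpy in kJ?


dH_rxn = sum(dH_f products) - sum(dH_f reactants)
dH_rxn = -141.0 - (-214.75)
dH_rxn = 73.75 kJ:

73.75 kJ


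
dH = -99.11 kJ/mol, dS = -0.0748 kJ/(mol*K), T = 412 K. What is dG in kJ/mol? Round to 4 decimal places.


Gibbs: dG = dH - T*dS (consistent units, dS already in kJ/(mol*K)).
T*dS = 412 * -0.0748 = -30.8176
dG = -99.11 - (-30.8176)
dG = -68.2924 kJ/mol, rounded to 4 dp:

-68.2924 kJ/mol


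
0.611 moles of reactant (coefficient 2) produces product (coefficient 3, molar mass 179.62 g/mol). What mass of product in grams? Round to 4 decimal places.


Use the coefficient ratio to convert reactant moles to product moles, then multiply by the product's molar mass.
moles_P = moles_R * (coeff_P / coeff_R) = 0.611 * (3/2) = 0.9165
mass_P = moles_P * M_P = 0.9165 * 179.62
mass_P = 164.62173 g, rounded to 4 dp:

164.6217 g


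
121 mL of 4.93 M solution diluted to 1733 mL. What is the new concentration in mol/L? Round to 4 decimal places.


Dilution: M1*V1 = M2*V2, solve for M2.
M2 = M1*V1 / V2
M2 = 4.93 * 121 / 1733
M2 = 596.53 / 1733
M2 = 0.34421812 mol/L, rounded to 4 dp:

0.3442 mol/L


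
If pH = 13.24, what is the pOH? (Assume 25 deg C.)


At 25 deg C, pH + pOH = 14.
pOH = 14 - pH = 14 - 13.24
pOH = 0.76:

0.76


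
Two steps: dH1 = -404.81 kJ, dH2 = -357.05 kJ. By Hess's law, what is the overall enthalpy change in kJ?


Hess's law: enthalpy is a state function, so add the step enthalpies.
dH_total = dH1 + dH2 = -404.81 + (-357.05)
dH_total = -761.86 kJ:

-761.86 kJ


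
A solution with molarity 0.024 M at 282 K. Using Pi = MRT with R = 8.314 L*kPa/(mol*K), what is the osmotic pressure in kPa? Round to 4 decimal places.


Osmotic pressure (van't Hoff): Pi = M*R*T.
RT = 8.314 * 282 = 2344.548
Pi = 0.024 * 2344.548
Pi = 56.269152 kPa, rounded to 4 dp:

56.2692 kPa


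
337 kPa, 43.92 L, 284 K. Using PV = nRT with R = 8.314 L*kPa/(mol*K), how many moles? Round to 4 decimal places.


PV = nRT, solve for n = PV / (RT).
PV = 337 * 43.92 = 14801.04
RT = 8.314 * 284 = 2361.176
n = 14801.04 / 2361.176
n = 6.26850349 mol, rounded to 4 dp:

6.2685 mol


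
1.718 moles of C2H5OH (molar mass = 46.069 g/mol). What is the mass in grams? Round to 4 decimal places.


mass = n * M
mass = 1.718 * 46.069
mass = 79.146542 g, rounded to 4 dp:

79.1465 g


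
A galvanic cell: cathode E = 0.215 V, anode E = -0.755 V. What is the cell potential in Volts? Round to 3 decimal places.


Standard cell potential: E_cell = E_cathode - E_anode.
E_cell = 0.215 - (-0.755)
E_cell = 0.97 V, rounded to 3 dp:

0.970 V


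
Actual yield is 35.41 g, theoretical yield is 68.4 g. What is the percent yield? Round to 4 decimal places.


% yield = 100 * actual / theoretical
% yield = 100 * 35.41 / 68.4
% yield = 51.76900585 %, rounded to 4 dp:

51.7690 %


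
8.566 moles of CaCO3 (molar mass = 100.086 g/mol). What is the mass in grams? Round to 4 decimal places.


mass = n * M
mass = 8.566 * 100.086
mass = 857.336676 g, rounded to 4 dp:

857.3367 g


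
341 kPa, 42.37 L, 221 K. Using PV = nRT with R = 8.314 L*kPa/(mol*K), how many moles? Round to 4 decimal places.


PV = nRT, solve for n = PV / (RT).
PV = 341 * 42.37 = 14448.17
RT = 8.314 * 221 = 1837.394
n = 14448.17 / 1837.394
n = 7.86340328 mol, rounded to 4 dp:

7.8634 mol


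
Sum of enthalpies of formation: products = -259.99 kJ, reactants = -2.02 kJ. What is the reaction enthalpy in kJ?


dH_rxn = sum(dH_f products) - sum(dH_f reactants)
dH_rxn = -259.99 - (-2.02)
dH_rxn = -257.97 kJ:

-257.97 kJ


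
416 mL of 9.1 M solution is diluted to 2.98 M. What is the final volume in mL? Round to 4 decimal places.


Dilution: M1*V1 = M2*V2, solve for V2.
V2 = M1*V1 / M2
V2 = 9.1 * 416 / 2.98
V2 = 3785.6 / 2.98
V2 = 1270.33557047 mL, rounded to 4 dp:

1270.3356 mL


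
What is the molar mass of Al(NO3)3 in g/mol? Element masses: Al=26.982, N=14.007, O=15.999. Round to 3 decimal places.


M = sum(count * atomic_mass) over atoms.
M = 1*26.982 + 3*14.007 + 9*15.999
M = 26.982 + 42.021 + 143.991
M = 212.994 g/mol, rounded to 3 dp:

212.994 g/mol


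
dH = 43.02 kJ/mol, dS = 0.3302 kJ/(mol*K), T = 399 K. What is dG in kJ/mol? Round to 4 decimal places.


Gibbs: dG = dH - T*dS (consistent units, dS already in kJ/(mol*K)).
T*dS = 399 * 0.3302 = 131.7498
dG = 43.02 - (131.7498)
dG = -88.7298 kJ/mol, rounded to 4 dp:

-88.7298 kJ/mol


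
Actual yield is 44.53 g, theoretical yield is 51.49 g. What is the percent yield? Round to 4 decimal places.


% yield = 100 * actual / theoretical
% yield = 100 * 44.53 / 51.49
% yield = 86.4828122 %, rounded to 4 dp:

86.4828 %


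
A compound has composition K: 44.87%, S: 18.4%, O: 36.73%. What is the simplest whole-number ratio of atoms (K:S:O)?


Assume 100 g of compound, divide each mass% by atomic mass to get moles, then normalize by the smallest to get a raw atom ratio.
Moles per 100 g: K: 44.87/39.098 = 1.1476, S: 18.4/32.065 = 0.5738, O: 36.73/15.999 = 2.2958
Raw ratio (divide by min = 0.5738): K: 2.0, S: 1.0, O: 4.001
Multiply by 1 to clear fractions: K: 2.0 ~= 2, S: 1.0 ~= 1, O: 4.001 ~= 4
Reduce by GCD to get the simplest whole-number ratio:

2:1:4


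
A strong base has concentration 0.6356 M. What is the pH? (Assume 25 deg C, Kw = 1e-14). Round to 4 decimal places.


A strong base dissociates completely, so [OH-] equals the given concentration.
pOH = -log10([OH-]) = -log10(0.6356) = 0.196816
pH = 14 - pOH = 14 - 0.196816
pH = 13.803184, rounded to 4 dp:

13.8032


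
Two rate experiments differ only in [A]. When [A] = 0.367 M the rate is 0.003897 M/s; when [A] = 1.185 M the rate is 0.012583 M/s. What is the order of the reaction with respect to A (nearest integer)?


Rate is proportional to [A]^n, so rate2/rate1 = ([A]2/[A]1)^n. Take logs to solve for n.
rate2/rate1 = 0.012583 / 0.003897 = 3.2289
[A]2/[A]1 = 1.185 / 0.367 = 3.2289
n = ln(3.2289) / ln(3.2289) = 1.0
Nearest integer order:

1


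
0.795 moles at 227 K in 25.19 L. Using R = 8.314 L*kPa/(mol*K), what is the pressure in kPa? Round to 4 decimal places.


PV = nRT, solve for P = nRT / V.
nRT = 0.795 * 8.314 * 227 = 1500.386
P = 1500.386 / 25.19
P = 59.562763 kPa, rounded to 4 dp:

59.5628 kPa


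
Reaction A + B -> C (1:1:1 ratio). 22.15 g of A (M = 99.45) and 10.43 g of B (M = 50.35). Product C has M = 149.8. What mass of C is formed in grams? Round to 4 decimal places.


Find moles of each reactant; the smaller value is the limiting reagent in a 1:1:1 reaction, so moles_C equals moles of the limiter.
n_A = mass_A / M_A = 22.15 / 99.45 = 0.222725 mol
n_B = mass_B / M_B = 10.43 / 50.35 = 0.20715 mol
Limiting reagent: B (smaller), n_limiting = 0.20715 mol
mass_C = n_limiting * M_C = 0.20715 * 149.8
mass_C = 31.03107 g, rounded to 4 dp:

31.0311 g


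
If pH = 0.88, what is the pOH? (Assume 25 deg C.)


At 25 deg C, pH + pOH = 14.
pOH = 14 - pH = 14 - 0.88
pOH = 13.12:

13.12


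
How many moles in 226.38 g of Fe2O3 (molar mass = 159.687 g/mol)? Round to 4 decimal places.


n = mass / M
n = 226.38 / 159.687
n = 1.41764827 mol, rounded to 4 dp:

1.4176 mol


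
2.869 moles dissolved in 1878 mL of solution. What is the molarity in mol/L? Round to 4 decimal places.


Convert volume to liters: V_L = V_mL / 1000.
V_L = 1878 / 1000 = 1.878 L
M = n / V_L = 2.869 / 1.878
M = 1.52768903 mol/L, rounded to 4 dp:

1.5277 mol/L


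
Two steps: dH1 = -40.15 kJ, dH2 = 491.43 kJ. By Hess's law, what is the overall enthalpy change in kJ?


Hess's law: enthalpy is a state function, so add the step enthalpies.
dH_total = dH1 + dH2 = -40.15 + (491.43)
dH_total = 451.28 kJ:

451.28 kJ


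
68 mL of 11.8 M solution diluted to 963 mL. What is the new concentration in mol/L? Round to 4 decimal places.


Dilution: M1*V1 = M2*V2, solve for M2.
M2 = M1*V1 / V2
M2 = 11.8 * 68 / 963
M2 = 802.4 / 963
M2 = 0.83322949 mol/L, rounded to 4 dp:

0.8332 mol/L


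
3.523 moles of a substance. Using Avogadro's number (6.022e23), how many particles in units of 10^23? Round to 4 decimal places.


N = n * NA, then divide by 1e23 for the requested units.
N / 1e23 = n * 6.022
N / 1e23 = 3.523 * 6.022
N / 1e23 = 21.215506, rounded to 4 dp:

21.2155


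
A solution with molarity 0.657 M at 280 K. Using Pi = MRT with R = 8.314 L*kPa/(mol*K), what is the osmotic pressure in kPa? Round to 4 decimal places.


Osmotic pressure (van't Hoff): Pi = M*R*T.
RT = 8.314 * 280 = 2327.92
Pi = 0.657 * 2327.92
Pi = 1529.44344 kPa, rounded to 4 dp:

1529.4434 kPa


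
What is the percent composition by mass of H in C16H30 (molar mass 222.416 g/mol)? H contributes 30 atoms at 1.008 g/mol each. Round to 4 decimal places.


pct = 100 * (n_elem * M_elem) / M_total
mass_contribution = 30 * 1.008 = 30.24 g/mol
pct = 100 * 30.24 / 222.416
pct = 13.59614416 %, rounded to 4 dp:

13.5961 %


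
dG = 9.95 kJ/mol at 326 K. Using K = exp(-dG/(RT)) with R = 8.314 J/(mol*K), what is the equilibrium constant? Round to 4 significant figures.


dG is in kJ/mol; multiply by 1000 to match R in J/(mol*K).
RT = 8.314 * 326 = 2710.364 J/mol
exponent = -dG*1000 / (RT) = -(9.95*1000) / 2710.364 = -3.67109362
K = exp(-3.67109362)
K = 0.025448624, rounded to 4 significant figures:

0.02545


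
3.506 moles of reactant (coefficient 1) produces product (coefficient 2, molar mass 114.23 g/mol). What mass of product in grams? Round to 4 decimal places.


Use the coefficient ratio to convert reactant moles to product moles, then multiply by the product's molar mass.
moles_P = moles_R * (coeff_P / coeff_R) = 3.506 * (2/1) = 7.012
mass_P = moles_P * M_P = 7.012 * 114.23
mass_P = 800.98076 g, rounded to 4 dp:

800.9808 g


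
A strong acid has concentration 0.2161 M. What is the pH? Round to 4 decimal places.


A strong acid dissociates completely, so [H+] equals the given concentration.
pH = -log10([H+]) = -log10(0.2161)
pH = 0.66534523, rounded to 4 dp:

0.6653


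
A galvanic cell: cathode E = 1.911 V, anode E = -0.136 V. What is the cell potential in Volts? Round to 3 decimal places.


Standard cell potential: E_cell = E_cathode - E_anode.
E_cell = 1.911 - (-0.136)
E_cell = 2.047 V, rounded to 3 dp:

2.047 V


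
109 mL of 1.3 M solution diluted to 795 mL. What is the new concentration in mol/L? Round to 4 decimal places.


Dilution: M1*V1 = M2*V2, solve for M2.
M2 = M1*V1 / V2
M2 = 1.3 * 109 / 795
M2 = 141.7 / 795
M2 = 0.17823899 mol/L, rounded to 4 dp:

0.1782 mol/L


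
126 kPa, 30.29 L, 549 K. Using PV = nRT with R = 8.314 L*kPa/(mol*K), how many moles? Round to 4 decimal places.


PV = nRT, solve for n = PV / (RT).
PV = 126 * 30.29 = 3816.54
RT = 8.314 * 549 = 4564.386
n = 3816.54 / 4564.386
n = 0.83615628 mol, rounded to 4 dp:

0.8362 mol


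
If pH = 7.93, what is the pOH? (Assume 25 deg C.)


At 25 deg C, pH + pOH = 14.
pOH = 14 - pH = 14 - 7.93
pOH = 6.07:

6.07


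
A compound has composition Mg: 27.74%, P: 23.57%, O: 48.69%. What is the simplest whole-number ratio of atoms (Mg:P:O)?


Assume 100 g of compound, divide each mass% by atomic mass to get moles, then normalize by the smallest to get a raw atom ratio.
Moles per 100 g: Mg: 27.74/24.305 = 1.1413, P: 23.57/30.974 = 0.761, O: 48.69/15.999 = 3.0433
Raw ratio (divide by min = 0.761): Mg: 1.5, P: 1.0, O: 3.999
Multiply by 2 to clear fractions: Mg: 3.0 ~= 3, P: 2.0 ~= 2, O: 7.999 ~= 8
Reduce by GCD to get the simplest whole-number ratio:

3:2:8


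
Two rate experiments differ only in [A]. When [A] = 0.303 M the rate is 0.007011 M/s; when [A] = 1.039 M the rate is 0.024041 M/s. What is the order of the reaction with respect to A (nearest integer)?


Rate is proportional to [A]^n, so rate2/rate1 = ([A]2/[A]1)^n. Take logs to solve for n.
rate2/rate1 = 0.024041 / 0.007011 = 3.429
[A]2/[A]1 = 1.039 / 0.303 = 3.429
n = ln(3.429) / ln(3.429) = 1.0
Nearest integer order:

1


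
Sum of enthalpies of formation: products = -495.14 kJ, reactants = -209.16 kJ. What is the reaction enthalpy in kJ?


dH_rxn = sum(dH_f products) - sum(dH_f reactants)
dH_rxn = -495.14 - (-209.16)
dH_rxn = -285.98 kJ:

-285.98 kJ


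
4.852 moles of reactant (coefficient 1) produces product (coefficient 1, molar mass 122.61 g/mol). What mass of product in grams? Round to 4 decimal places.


Use the coefficient ratio to convert reactant moles to product moles, then multiply by the product's molar mass.
moles_P = moles_R * (coeff_P / coeff_R) = 4.852 * (1/1) = 4.852
mass_P = moles_P * M_P = 4.852 * 122.61
mass_P = 594.90372 g, rounded to 4 dp:

594.9037 g


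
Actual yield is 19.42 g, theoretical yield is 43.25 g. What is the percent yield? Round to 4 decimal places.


% yield = 100 * actual / theoretical
% yield = 100 * 19.42 / 43.25
% yield = 44.9017341 %, rounded to 4 dp:

44.9017 %


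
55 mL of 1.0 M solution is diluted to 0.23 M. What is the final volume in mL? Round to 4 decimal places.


Dilution: M1*V1 = M2*V2, solve for V2.
V2 = M1*V1 / M2
V2 = 1.0 * 55 / 0.23
V2 = 55.0 / 0.23
V2 = 239.13043478 mL, rounded to 4 dp:

239.1304 mL


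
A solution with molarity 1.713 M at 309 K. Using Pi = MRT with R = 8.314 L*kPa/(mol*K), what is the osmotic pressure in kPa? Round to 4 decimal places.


Osmotic pressure (van't Hoff): Pi = M*R*T.
RT = 8.314 * 309 = 2569.026
Pi = 1.713 * 2569.026
Pi = 4400.741538 kPa, rounded to 4 dp:

4400.7415 kPa


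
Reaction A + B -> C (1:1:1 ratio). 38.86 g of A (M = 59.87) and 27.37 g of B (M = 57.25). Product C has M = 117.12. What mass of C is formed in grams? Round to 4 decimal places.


Find moles of each reactant; the smaller value is the limiting reagent in a 1:1:1 reaction, so moles_C equals moles of the limiter.
n_A = mass_A / M_A = 38.86 / 59.87 = 0.649073 mol
n_B = mass_B / M_B = 27.37 / 57.25 = 0.478079 mol
Limiting reagent: B (smaller), n_limiting = 0.478079 mol
mass_C = n_limiting * M_C = 0.478079 * 117.12
mass_C = 55.99261248 g, rounded to 4 dp:

55.9926 g


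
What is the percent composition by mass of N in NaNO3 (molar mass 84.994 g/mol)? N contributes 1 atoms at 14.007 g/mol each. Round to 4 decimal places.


pct = 100 * (n_elem * M_elem) / M_total
mass_contribution = 1 * 14.007 = 14.007 g/mol
pct = 100 * 14.007 / 84.994
pct = 16.47998682 %, rounded to 4 dp:

16.4800 %


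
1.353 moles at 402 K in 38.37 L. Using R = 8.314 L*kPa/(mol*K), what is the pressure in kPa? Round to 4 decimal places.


PV = nRT, solve for P = nRT / V.
nRT = 1.353 * 8.314 * 402 = 4522.0345
P = 4522.0345 / 38.37
P = 117.85338806 kPa, rounded to 4 dp:

117.8534 kPa


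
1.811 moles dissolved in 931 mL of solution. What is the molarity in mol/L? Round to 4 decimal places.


Convert volume to liters: V_L = V_mL / 1000.
V_L = 931 / 1000 = 0.931 L
M = n / V_L = 1.811 / 0.931
M = 1.94522019 mol/L, rounded to 4 dp:

1.9452 mol/L


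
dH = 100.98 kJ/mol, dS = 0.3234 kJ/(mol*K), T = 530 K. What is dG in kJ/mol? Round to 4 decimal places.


Gibbs: dG = dH - T*dS (consistent units, dS already in kJ/(mol*K)).
T*dS = 530 * 0.3234 = 171.402
dG = 100.98 - (171.402)
dG = -70.422 kJ/mol, rounded to 4 dp:

-70.4220 kJ/mol


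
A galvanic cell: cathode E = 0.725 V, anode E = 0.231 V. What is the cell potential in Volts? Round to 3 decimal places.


Standard cell potential: E_cell = E_cathode - E_anode.
E_cell = 0.725 - (0.231)
E_cell = 0.494 V, rounded to 3 dp:

0.494 V


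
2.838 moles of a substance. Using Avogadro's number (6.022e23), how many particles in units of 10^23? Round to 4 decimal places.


N = n * NA, then divide by 1e23 for the requested units.
N / 1e23 = n * 6.022
N / 1e23 = 2.838 * 6.022
N / 1e23 = 17.090436, rounded to 4 dp:

17.0904


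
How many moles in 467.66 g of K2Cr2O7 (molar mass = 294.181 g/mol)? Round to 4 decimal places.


n = mass / M
n = 467.66 / 294.181
n = 1.58970158 mol, rounded to 4 dp:

1.5897 mol


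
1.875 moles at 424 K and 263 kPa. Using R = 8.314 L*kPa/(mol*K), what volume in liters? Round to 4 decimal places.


PV = nRT, solve for V = nRT / P.
nRT = 1.875 * 8.314 * 424 = 6609.63
V = 6609.63 / 263
V = 25.131673 L, rounded to 4 dp:

25.1317 L


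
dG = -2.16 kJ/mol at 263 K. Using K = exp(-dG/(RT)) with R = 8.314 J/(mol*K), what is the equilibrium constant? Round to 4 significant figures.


dG is in kJ/mol; multiply by 1000 to match R in J/(mol*K).
RT = 8.314 * 263 = 2186.582 J/mol
exponent = -dG*1000 / (RT) = -(-2.16*1000) / 2186.582 = 0.98784313
K = exp(0.98784313)
K = 2.6854361, rounded to 4 significant figures:

2.685


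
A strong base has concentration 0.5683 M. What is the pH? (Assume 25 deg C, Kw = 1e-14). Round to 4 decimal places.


A strong base dissociates completely, so [OH-] equals the given concentration.
pOH = -log10([OH-]) = -log10(0.5683) = 0.245422
pH = 14 - pOH = 14 - 0.245422
pH = 13.754578, rounded to 4 dp:

13.7546


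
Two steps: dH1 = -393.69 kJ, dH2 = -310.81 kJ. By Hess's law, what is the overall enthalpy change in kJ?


Hess's law: enthalpy is a state function, so add the step enthalpies.
dH_total = dH1 + dH2 = -393.69 + (-310.81)
dH_total = -704.5 kJ:

-704.50 kJ


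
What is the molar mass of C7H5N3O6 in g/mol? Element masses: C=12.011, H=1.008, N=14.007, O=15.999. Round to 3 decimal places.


M = sum(count * atomic_mass) over atoms.
M = 7*12.011 + 5*1.008 + 3*14.007 + 6*15.999
M = 84.077 + 5.04 + 42.021 + 95.994
M = 227.132 g/mol, rounded to 3 dp:

227.132 g/mol


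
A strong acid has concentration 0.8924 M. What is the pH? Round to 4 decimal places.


A strong acid dissociates completely, so [H+] equals the given concentration.
pH = -log10([H+]) = -log10(0.8924)
pH = 0.04944044, rounded to 4 dp:

0.0494


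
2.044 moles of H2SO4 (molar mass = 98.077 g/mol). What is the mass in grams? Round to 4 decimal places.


mass = n * M
mass = 2.044 * 98.077
mass = 200.469388 g, rounded to 4 dp:

200.4694 g


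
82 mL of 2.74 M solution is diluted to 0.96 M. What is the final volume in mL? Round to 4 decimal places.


Dilution: M1*V1 = M2*V2, solve for V2.
V2 = M1*V1 / M2
V2 = 2.74 * 82 / 0.96
V2 = 224.68 / 0.96
V2 = 234.04166667 mL, rounded to 4 dp:

234.0417 mL


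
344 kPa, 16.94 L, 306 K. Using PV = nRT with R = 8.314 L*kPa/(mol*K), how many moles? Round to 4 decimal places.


PV = nRT, solve for n = PV / (RT).
PV = 344 * 16.94 = 5827.36
RT = 8.314 * 306 = 2544.084
n = 5827.36 / 2544.084
n = 2.2905533 mol, rounded to 4 dp:

2.2906 mol


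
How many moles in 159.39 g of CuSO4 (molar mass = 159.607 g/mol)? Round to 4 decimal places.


n = mass / M
n = 159.39 / 159.607
n = 0.99864041 mol, rounded to 4 dp:

0.9986 mol


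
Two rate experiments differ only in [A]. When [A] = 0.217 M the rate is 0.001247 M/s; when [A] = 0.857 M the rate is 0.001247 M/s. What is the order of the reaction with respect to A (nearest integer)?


Rate is proportional to [A]^n, so rate2/rate1 = ([A]2/[A]1)^n. Take logs to solve for n.
rate2/rate1 = 0.001247 / 0.001247 = 1.0
[A]2/[A]1 = 0.857 / 0.217 = 3.9493
n = ln(1.0) / ln(3.9493) = 0.0
Nearest integer order:

0


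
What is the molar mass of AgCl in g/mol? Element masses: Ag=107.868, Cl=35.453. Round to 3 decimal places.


M = sum(count * atomic_mass) over atoms.
M = 1*107.868 + 1*35.453
M = 107.868 + 35.453
M = 143.321 g/mol, rounded to 3 dp:

143.321 g/mol


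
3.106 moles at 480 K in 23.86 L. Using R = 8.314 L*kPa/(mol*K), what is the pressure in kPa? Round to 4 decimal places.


PV = nRT, solve for P = nRT / V.
nRT = 3.106 * 8.314 * 480 = 12395.1763
P = 12395.1763 / 23.86
P = 519.49607293 kPa, rounded to 4 dp:

519.4961 kPa


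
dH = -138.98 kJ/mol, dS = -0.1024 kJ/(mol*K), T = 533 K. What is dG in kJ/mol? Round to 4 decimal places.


Gibbs: dG = dH - T*dS (consistent units, dS already in kJ/(mol*K)).
T*dS = 533 * -0.1024 = -54.5792
dG = -138.98 - (-54.5792)
dG = -84.4008 kJ/mol, rounded to 4 dp:

-84.4008 kJ/mol


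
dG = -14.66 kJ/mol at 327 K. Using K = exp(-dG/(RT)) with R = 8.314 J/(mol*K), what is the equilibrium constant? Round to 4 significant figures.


dG is in kJ/mol; multiply by 1000 to match R in J/(mol*K).
RT = 8.314 * 327 = 2718.678 J/mol
exponent = -dG*1000 / (RT) = -(-14.66*1000) / 2718.678 = 5.39232671
K = exp(5.39232671)
K = 219.714, rounded to 4 significant figures:

219.7


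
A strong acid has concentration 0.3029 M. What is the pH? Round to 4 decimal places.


A strong acid dissociates completely, so [H+] equals the given concentration.
pH = -log10([H+]) = -log10(0.3029)
pH = 0.51870073, rounded to 4 dp:

0.5187


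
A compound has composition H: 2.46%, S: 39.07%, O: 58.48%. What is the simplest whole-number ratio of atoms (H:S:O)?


Assume 100 g of compound, divide each mass% by atomic mass to get moles, then normalize by the smallest to get a raw atom ratio.
Moles per 100 g: H: 2.46/1.008 = 2.4405, S: 39.07/32.065 = 1.2185, O: 58.48/15.999 = 3.6552
Raw ratio (divide by min = 1.2185): H: 2.003, S: 1.0, O: 3.0
Multiply by 1 to clear fractions: H: 2.003 ~= 2, S: 1.0 ~= 1, O: 3.0 ~= 3
Reduce by GCD to get the simplest whole-number ratio:

2:1:3


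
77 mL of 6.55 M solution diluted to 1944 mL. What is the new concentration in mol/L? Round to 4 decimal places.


Dilution: M1*V1 = M2*V2, solve for M2.
M2 = M1*V1 / V2
M2 = 6.55 * 77 / 1944
M2 = 504.35 / 1944
M2 = 0.2594393 mol/L, rounded to 4 dp:

0.2594 mol/L


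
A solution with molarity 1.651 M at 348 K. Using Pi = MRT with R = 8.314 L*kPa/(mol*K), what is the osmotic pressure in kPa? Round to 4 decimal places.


Osmotic pressure (van't Hoff): Pi = M*R*T.
RT = 8.314 * 348 = 2893.272
Pi = 1.651 * 2893.272
Pi = 4776.792072 kPa, rounded to 4 dp:

4776.7921 kPa


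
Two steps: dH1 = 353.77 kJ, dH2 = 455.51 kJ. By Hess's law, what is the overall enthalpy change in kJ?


Hess's law: enthalpy is a state function, so add the step enthalpies.
dH_total = dH1 + dH2 = 353.77 + (455.51)
dH_total = 809.28 kJ:

809.28 kJ


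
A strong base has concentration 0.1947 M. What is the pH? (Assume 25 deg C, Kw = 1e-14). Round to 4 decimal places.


A strong base dissociates completely, so [OH-] equals the given concentration.
pOH = -log10([OH-]) = -log10(0.1947) = 0.710634
pH = 14 - pOH = 14 - 0.710634
pH = 13.289366, rounded to 4 dp:

13.2894


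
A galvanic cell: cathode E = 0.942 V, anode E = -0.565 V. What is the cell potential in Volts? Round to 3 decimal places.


Standard cell potential: E_cell = E_cathode - E_anode.
E_cell = 0.942 - (-0.565)
E_cell = 1.507 V, rounded to 3 dp:

1.507 V


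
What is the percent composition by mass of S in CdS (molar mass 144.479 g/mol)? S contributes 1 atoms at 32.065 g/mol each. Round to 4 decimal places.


pct = 100 * (n_elem * M_elem) / M_total
mass_contribution = 1 * 32.065 = 32.065 g/mol
pct = 100 * 32.065 / 144.479
pct = 22.19353678 %, rounded to 4 dp:

22.1935 %


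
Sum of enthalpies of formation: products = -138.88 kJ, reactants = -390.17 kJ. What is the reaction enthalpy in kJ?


dH_rxn = sum(dH_f products) - sum(dH_f reactants)
dH_rxn = -138.88 - (-390.17)
dH_rxn = 251.29 kJ:

251.29 kJ
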